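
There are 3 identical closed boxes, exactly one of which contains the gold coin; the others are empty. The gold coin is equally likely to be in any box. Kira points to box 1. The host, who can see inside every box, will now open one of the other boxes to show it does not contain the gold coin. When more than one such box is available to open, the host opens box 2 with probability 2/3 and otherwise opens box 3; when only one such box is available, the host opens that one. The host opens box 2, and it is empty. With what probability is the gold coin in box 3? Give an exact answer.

Consider each possible location of the gold coin in turn.
If it is in box 1 (prior 1/3): box 2 is available, opened with probability 2/3; weight (1/3)·(2/3) = 2/9.
If it is in box 2 (prior 1/3): the host opened box 2, so this case is ruled out; weight (1/3)·0 = 0.
If it is in box 3 (prior 1/3): only box 2 is available, probability 1; weight (1/3)·1 = 1/3.
The weights sum to 5/9.
So P(the gold coin in box 3 | the host opened box 2) = (1/3) / (5/9) = 3/5.

3/5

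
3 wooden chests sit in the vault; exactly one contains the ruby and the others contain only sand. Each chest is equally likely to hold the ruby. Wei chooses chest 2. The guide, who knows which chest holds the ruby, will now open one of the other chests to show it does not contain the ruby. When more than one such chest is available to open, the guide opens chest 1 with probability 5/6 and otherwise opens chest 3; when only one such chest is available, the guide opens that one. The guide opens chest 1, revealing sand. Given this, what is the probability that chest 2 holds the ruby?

5/11

Apply Bayes' rule, conditioning on where the ruby actually is.
If it is in chest 1 (prior 1/3): the guide opened chest 1, so this case is ruled out; weight (1/3)·0 = 0.
If it is in chest 2 (prior 1/3): chest 1 is available, opened with probability 5/6; weight (1/3)·(5/6) = 5/18.
If it is in chest 3 (prior 1/3): only chest 1 is available, probability 1; weight (1/3)·1 = 1/3.
The weights sum to 11/18.
So P(the ruby in chest 2 | the guide opened chest 1) = (5/18) / (11/18) = 5/11.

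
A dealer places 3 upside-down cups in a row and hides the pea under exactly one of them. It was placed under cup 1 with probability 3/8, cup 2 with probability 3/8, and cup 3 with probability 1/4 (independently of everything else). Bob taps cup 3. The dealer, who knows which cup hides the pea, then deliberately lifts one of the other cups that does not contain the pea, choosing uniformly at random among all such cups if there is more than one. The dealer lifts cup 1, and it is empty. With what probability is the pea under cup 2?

Condition on the true location of the pea.
If it is under cup 1 (prior 3/8): the dealer opened cup 1, so this case is ruled out; weight (3/8)·0 = 0.
If it is under cup 2 (prior 3/8): the dealer has no choice, probability 1; weight (3/8)·1 = 3/8.
If it is under cup 3 (prior 1/4): the dealer has 2 equally likely choices, so probability 1/2; weight (1/4)·(1/2) = 1/8.
The weights sum to 1/2.
So P(the pea under cup 2 | the dealer opened cup 1) = (3/8) / (1/2) = 3/4.

3/4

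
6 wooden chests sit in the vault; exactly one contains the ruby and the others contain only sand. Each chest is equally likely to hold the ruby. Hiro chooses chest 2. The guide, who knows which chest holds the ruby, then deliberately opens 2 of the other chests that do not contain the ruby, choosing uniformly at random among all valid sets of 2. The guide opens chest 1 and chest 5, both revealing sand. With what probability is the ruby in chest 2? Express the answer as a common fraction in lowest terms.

Consider each possible location of the ruby in turn.
If it is in either of chests 1 and 5 (prior 1/6 each): that chest was opened and seen not to hold the prize — ruled out; weight (1/6)·0 = 0 each.
If it is in chest 2 (prior 1/6): the guide has 10 equally likely choices, so probability 1/10; weight (1/6)·(1/10) = 1/60.
If it is in any of chests 3, 4, and 6 (prior 1/6 each): the guide has 6 equally likely choices, so probability 1/6; weight (1/6)·(1/6) = 1/36 each.
The weights sum to 1/10.
So P(the ruby in chest 2 | the guide opened chest 1 and chest 5) = (1/60) / (1/10) = 1/6.

1/6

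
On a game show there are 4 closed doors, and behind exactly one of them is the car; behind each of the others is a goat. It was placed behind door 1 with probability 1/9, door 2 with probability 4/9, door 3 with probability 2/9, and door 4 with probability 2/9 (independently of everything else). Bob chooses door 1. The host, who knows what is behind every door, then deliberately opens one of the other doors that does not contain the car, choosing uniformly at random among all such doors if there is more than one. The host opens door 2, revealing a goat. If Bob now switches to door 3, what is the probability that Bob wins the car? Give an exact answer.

3/7

Consider each possible location of the car in turn.
If it is behind door 1 (prior 1/9): the host has 3 equally likely choices, so probability 1/3; weight (1/9)·(1/3) = 1/27.
If it is behind door 2 (prior 4/9): the host opened door 2, so this case is ruled out; weight (4/9)·0 = 0.
If it is behind either of doors 3 and 4 (prior 2/9 each): the host has 2 equally likely choices, so probability 1/2; weight (2/9)·(1/2) = 1/9 each.
The weights sum to 7/27.
So P(the car behind door 3 | the host opened door 2) = (1/9) / (7/27) = 3/7.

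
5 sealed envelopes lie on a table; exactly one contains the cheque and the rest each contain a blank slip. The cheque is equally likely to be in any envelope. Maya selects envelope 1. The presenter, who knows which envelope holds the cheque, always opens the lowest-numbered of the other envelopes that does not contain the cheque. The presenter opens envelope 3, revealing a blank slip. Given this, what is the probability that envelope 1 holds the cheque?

0

Apply Bayes' rule, conditioning on where the cheque actually is.
If it is in any of envelopes 1, 4, and 5 (prior 1/5 each): the presenter would have opened envelope 2 instead, probability 0; weight (1/5)·0 = 0 each.
If it is in envelope 2 (prior 1/5): envelope 3 is the lowest-numbered option available, probability 1; weight (1/5)·1 = 1/5.
If it is in envelope 3 (prior 1/5): the presenter opened envelope 3, so this case is ruled out; weight (1/5)·0 = 0.
The weights sum to 1/5.
So P(the cheque in envelope 1 | the presenter opened envelope 3) = 0 / (1/5) = 0.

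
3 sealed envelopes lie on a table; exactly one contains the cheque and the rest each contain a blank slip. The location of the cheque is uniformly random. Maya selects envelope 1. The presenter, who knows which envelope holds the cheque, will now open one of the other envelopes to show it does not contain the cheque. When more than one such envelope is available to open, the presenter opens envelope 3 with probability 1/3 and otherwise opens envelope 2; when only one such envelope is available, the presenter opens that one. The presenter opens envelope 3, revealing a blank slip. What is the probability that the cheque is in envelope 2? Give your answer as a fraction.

Apply Bayes' rule, conditioning on where the cheque actually is.
If it is in envelope 1 (prior 1/3): envelope 3 is available, opened with probability 1/3; weight (1/3)·(1/3) = 1/9.
If it is in envelope 2 (prior 1/3): only envelope 3 is available, probability 1; weight (1/3)·1 = 1/3.
If it is in envelope 3 (prior 1/3): the presenter opened envelope 3, so this case is ruled out; weight (1/3)·0 = 0.
The weights sum to 4/9.
So P(the cheque in envelope 2 | the presenter opened envelope 3) = (1/3) / (4/9) = 3/4.

3/4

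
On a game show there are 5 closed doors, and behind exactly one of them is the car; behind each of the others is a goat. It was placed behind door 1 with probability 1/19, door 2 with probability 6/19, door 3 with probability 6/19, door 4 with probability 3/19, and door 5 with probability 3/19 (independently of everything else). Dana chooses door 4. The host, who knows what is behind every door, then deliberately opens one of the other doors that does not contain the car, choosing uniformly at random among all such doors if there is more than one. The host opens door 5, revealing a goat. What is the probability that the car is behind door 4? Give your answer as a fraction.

Consider each possible location of the car in turn.
If it is behind door 1 (prior 1/19): the host has 3 equally likely choices, so probability 1/3; weight (1/19)·(1/3) = 1/57.
If it is behind either of doors 2 and 3 (prior 6/19 each): the host has 3 equally likely choices, so probability 1/3; weight (6/19)·(1/3) = 2/19 each.
If it is behind door 4 (prior 3/19): the host has 4 equally likely choices, so probability 1/4; weight (3/19)·(1/4) = 3/76.
If it is behind door 5 (prior 3/19): the host opened door 5, so this case is ruled out; weight (3/19)·0 = 0.
The weights sum to 61/228.
So P(the car behind door 4 | the host opened door 5) = (3/76) / (61/228) = 9/61.

9/61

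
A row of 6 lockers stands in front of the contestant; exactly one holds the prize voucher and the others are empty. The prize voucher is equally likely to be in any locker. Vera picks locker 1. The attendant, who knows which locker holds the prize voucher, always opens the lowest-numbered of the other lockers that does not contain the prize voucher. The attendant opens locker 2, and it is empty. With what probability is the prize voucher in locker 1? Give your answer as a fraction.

1/5

Condition on the true location of the prize voucher.
If it is in any of lockers 1, 3, 4, 5, and 6 (prior 1/6 each): locker 2 is the lowest-numbered option available, probability 1; weight (1/6)·1 = 1/6 each.
If it is in locker 2 (prior 1/6): the attendant opened locker 2, so this case is ruled out; weight (1/6)·0 = 0.
The weights sum to 5/6.
So P(the prize voucher in locker 1 | the attendant opened locker 2) = (1/6) / (5/6) = 1/5.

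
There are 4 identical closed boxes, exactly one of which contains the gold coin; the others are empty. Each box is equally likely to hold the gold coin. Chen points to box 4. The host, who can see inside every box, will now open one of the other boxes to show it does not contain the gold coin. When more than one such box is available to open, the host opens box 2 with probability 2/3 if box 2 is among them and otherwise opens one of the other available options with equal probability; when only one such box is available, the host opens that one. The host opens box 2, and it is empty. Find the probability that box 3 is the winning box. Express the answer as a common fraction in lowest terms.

1/3

Consider each possible location of the gold coin in turn.
If it is in any of boxes 1, 3, and 4 (prior 1/4 each): box 2 is available, opened with probability 2/3; weight (1/4)·(2/3) = 1/6 each.
If it is in box 2 (prior 1/4): the host opened box 2, so this case is ruled out; weight (1/4)·0 = 0.
The weights sum to 1/2.
So P(the gold coin in box 3 | the host opened box 2) = (1/6) / (1/2) = 1/3.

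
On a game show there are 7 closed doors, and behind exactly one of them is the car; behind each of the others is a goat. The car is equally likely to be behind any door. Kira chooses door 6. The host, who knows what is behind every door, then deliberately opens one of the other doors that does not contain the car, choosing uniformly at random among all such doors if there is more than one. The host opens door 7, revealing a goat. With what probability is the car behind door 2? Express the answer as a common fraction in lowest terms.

6/35

Apply Bayes' rule, conditioning on where the car actually is.
If it is behind any of doors 1, 2, 3, 4, and 5 (prior 1/7 each): the host has 5 equally likely choices, so probability 1/5; weight (1/7)·(1/5) = 1/35 each.
If it is behind door 6 (prior 1/7): the host has 6 equally likely choices, so probability 1/6; weight (1/7)·(1/6) = 1/42.
If it is behind door 7 (prior 1/7): the host opened door 7, so this case is ruled out; weight (1/7)·0 = 0.
The weights sum to 1/6.
So P(the car behind door 2 | the host opened door 7) = (1/35) / (1/6) = 6/35.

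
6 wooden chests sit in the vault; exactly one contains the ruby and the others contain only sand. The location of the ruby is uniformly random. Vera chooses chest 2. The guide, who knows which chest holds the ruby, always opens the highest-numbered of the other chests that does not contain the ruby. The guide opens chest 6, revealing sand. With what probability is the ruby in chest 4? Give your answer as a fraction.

1/5

Condition on the true location of the ruby.
If it is in any of chests 1, 2, 3, 4, and 5 (prior 1/6 each): chest 6 is the highest-numbered option available, probability 1; weight (1/6)·1 = 1/6 each.
If it is in chest 6 (prior 1/6): the guide opened chest 6, so this case is ruled out; weight (1/6)·0 = 0.
The weights sum to 5/6.
So P(the ruby in chest 4 | the guide opened chest 6) = (1/6) / (5/6) = 1/5.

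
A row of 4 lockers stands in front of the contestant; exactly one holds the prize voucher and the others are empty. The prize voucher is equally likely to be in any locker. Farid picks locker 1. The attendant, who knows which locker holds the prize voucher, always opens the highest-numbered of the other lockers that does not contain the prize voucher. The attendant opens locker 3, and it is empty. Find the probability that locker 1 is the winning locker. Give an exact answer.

Condition on the true location of the prize voucher.
If it is in either of lockers 1 and 2 (prior 1/4 each): the attendant would have opened locker 4 instead, probability 0; weight (1/4)·0 = 0 each.
If it is in locker 3 (prior 1/4): the attendant opened locker 3, so this case is ruled out; weight (1/4)·0 = 0.
If it is in locker 4 (prior 1/4): locker 3 is the highest-numbered option available, probability 1; weight (1/4)·1 = 1/4.
The weights sum to 1/4.
So P(the prize voucher in locker 1 | the attendant opened locker 3) = 0 / (1/4) = 0.

0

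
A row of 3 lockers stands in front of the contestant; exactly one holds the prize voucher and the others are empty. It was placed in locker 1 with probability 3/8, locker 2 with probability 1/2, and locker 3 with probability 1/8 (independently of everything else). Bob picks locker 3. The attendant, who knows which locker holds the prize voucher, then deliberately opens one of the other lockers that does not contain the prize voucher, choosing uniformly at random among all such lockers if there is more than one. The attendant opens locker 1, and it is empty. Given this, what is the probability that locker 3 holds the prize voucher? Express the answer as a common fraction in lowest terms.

Condition on the true location of the prize voucher.
If it is in locker 1 (prior 3/8): the attendant opened locker 1, so this case is ruled out; weight (3/8)·0 = 0.
If it is in locker 2 (prior 1/2): the attendant has no choice, probability 1; weight (1/2)·1 = 1/2.
If it is in locker 3 (prior 1/8): the attendant has 2 equally likely choices, so probability 1/2; weight (1/8)·(1/2) = 1/16.
The weights sum to 9/16.
So P(the prize voucher in locker 3 | the attendant opened locker 1) = (1/16) / (9/16) = 1/9.

1/9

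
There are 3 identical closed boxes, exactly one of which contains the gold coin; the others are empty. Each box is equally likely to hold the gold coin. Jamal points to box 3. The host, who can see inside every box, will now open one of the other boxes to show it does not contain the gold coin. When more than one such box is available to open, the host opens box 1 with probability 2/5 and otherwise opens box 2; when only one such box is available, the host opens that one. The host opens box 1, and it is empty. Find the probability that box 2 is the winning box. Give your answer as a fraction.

5/7

Consider each possible location of the gold coin in turn.
If it is in box 1 (prior 1/3): the host opened box 1, so this case is ruled out; weight (1/3)·0 = 0.
If it is in box 2 (prior 1/3): only box 1 is available, probability 1; weight (1/3)·1 = 1/3.
If it is in box 3 (prior 1/3): box 1 is available, opened with probability 2/5; weight (1/3)·(2/5) = 2/15.
The weights sum to 7/15.
So P(the gold coin in box 2 | the host opened box 1) = (1/3) / (7/15) = 5/7.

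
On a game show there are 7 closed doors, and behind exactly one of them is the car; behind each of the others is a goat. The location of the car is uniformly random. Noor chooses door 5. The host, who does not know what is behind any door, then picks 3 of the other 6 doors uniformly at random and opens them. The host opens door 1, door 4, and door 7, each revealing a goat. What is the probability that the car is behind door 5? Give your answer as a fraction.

1/4

Consider each possible location of the car in turn.
If it is behind any of doors 1, 4, and 7 (prior 1/7 each): that door was opened and seen not to hold the prize — ruled out; weight (1/7)·0 = 0 each.
If it is behind any of doors 2, 3, 5, and 6 (prior 1/7 each): the host picks exactly this set with probability 1/20 regardless, and none is the prize; weight (1/7)·(1/20) = 1/140 each.
The weights sum to 1/35.
So P(the car behind door 5 | the host opened door 1, door 4, and door 7) = (1/140) / (1/35) = 1/4.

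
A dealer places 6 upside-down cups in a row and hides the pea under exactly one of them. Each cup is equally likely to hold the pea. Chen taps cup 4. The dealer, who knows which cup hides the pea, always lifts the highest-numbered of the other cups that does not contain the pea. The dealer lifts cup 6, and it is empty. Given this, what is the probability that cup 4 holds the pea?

Condition on the true location of the pea.
If it is under any of cups 1, 2, 3, 4, and 5 (prior 1/6 each): cup 6 is the highest-numbered option available, probability 1; weight (1/6)·1 = 1/6 each.
If it is under cup 6 (prior 1/6): the dealer opened cup 6, so this case is ruled out; weight (1/6)·0 = 0.
The weights sum to 5/6.
So P(the pea under cup 4 | the dealer opened cup 6) = (1/6) / (5/6) = 1/5.

1/5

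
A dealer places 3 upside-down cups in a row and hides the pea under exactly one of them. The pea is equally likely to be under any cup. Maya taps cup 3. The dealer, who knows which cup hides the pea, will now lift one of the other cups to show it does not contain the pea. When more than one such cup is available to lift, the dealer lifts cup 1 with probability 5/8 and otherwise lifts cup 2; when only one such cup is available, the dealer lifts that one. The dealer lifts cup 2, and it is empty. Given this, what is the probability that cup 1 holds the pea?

Condition on the true location of the pea.
If it is under cup 1 (prior 1/3): only cup 2 is available, probability 1; weight (1/3)·1 = 1/3.
If it is under cup 2 (prior 1/3): the dealer opened cup 2, so this case is ruled out; weight (1/3)·0 = 0.
If it is under cup 3 (prior 1/3): cup 1 is available but not opened, probability 3/8; weight (1/3)·(3/8) = 1/8.
The weights sum to 11/24.
So P(the pea under cup 1 | the dealer opened cup 2) = (1/3) / (11/24) = 8/11.

8/11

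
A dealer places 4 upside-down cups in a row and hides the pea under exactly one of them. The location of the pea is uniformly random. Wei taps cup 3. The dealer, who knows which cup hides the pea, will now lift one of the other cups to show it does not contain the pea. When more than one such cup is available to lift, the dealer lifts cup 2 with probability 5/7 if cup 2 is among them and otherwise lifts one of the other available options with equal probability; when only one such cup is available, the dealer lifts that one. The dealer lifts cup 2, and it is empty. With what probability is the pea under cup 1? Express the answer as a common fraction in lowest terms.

1/3

Consider each possible location of the pea in turn.
If it is under any of cups 1, 3, and 4 (prior 1/4 each): cup 2 is available, opened with probability 5/7; weight (1/4)·(5/7) = 5/28 each.
If it is under cup 2 (prior 1/4): the dealer opened cup 2, so this case is ruled out; weight (1/4)·0 = 0.
The weights sum to 15/28.
So P(the pea under cup 1 | the dealer opened cup 2) = (5/28) / (15/28) = 1/3.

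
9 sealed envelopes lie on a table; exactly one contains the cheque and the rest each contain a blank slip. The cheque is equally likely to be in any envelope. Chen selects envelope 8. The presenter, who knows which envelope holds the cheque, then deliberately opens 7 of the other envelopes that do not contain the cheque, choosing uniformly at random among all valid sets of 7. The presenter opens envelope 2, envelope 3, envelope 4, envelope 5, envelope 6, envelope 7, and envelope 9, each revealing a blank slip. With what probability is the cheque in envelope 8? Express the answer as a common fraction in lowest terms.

Condition on the true location of the cheque.
If it is in envelope 1 (prior 1/9): the presenter has no choice, probability 1; weight (1/9)·1 = 1/9.
If it is in any of envelopes 2, 3, 4, 5, 6, 7, and 9 (prior 1/9 each): that envelope was opened and seen not to hold the prize — ruled out; weight (1/9)·0 = 0 each.
If it is in envelope 8 (prior 1/9): the presenter has 8 equally likely choices, so probability 1/8; weight (1/9)·(1/8) = 1/72.
The weights sum to 1/8.
So P(the cheque in envelope 8 | the presenter opened envelope 2, envelope 3, envelope 4, envelope 5, envelope 6, envelope 7, and envelope 9) = (1/72) / (1/8) = 1/9.

1/9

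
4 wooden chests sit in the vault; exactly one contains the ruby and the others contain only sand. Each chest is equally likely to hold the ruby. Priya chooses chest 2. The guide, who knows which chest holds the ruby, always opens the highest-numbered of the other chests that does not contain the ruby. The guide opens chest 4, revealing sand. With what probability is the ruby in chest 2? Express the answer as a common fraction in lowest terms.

Consider each possible location of the ruby in turn.
If it is in any of chests 1, 2, and 3 (prior 1/4 each): chest 4 is the highest-numbered option available, probability 1; weight (1/4)·1 = 1/4 each.
If it is in chest 4 (prior 1/4): the guide opened chest 4, so this case is ruled out; weight (1/4)·0 = 0.
The weights sum to 3/4.
So P(the ruby in chest 2 | the guide opened chest 4) = (1/4) / (3/4) = 1/3.

1/3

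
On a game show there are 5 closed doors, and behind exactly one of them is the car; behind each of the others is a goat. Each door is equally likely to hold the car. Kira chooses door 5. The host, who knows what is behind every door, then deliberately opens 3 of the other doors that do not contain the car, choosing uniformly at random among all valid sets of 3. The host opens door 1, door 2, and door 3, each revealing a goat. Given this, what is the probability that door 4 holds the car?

Apply Bayes' rule, conditioning on where the car actually is.
If it is behind any of doors 1, 2, and 3 (prior 1/5 each): that door was opened and seen not to hold the prize — ruled out; weight (1/5)·0 = 0 each.
If it is behind door 4 (prior 1/5): the host has no choice, probability 1; weight (1/5)·1 = 1/5.
If it is behind door 5 (prior 1/5): the host has 4 equally likely choices, so probability 1/4; weight (1/5)·(1/4) = 1/20.
The weights sum to 1/4.
So P(the car behind door 4 | the host opened door 1, door 2, and door 3) = (1/5) / (1/4) = 4/5.

4/5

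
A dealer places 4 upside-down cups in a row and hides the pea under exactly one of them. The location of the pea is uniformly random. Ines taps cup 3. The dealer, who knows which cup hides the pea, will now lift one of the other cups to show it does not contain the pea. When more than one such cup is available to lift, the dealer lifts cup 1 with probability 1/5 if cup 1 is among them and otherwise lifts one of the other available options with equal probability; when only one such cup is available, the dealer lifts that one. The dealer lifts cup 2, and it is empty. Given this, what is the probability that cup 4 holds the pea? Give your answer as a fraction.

Condition on the true location of the pea.
If it is under cup 1 (prior 1/4): cup 1 holds the prize so is unavailable; the dealer chooses uniformly among the 2 others, probability 1/2; weight (1/4)·(1/2) = 1/8.
If it is under cup 2 (prior 1/4): the dealer opened cup 2, so this case is ruled out; weight (1/4)·0 = 0.
If it is under cup 3 (prior 1/4): cup 1 is available but not opened; cup 2 gets probability (1 − 1/5)/2 = 2/5; weight (1/4)·(2/5) = 1/10.
If it is under cup 4 (prior 1/4): cup 1 is available but not opened, probability 4/5; weight (1/4)·(4/5) = 1/5.
The weights sum to 17/40.
So P(the pea under cup 4 | the dealer opened cup 2) = (1/5) / (17/40) = 8/17.

8/17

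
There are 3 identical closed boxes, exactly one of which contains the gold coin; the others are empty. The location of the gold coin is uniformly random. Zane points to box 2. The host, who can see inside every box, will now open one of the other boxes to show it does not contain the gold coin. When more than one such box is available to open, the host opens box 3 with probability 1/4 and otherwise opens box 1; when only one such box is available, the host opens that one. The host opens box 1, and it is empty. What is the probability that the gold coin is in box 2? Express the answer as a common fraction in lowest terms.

3/7

Apply Bayes' rule, conditioning on where the gold coin actually is.
If it is in box 1 (prior 1/3): the host opened box 1, so this case is ruled out; weight (1/3)·0 = 0.
If it is in box 2 (prior 1/3): box 3 is available but not opened, probability 3/4; weight (1/3)·(3/4) = 1/4.
If it is in box 3 (prior 1/3): only box 1 is available, probability 1; weight (1/3)·1 = 1/3.
The weights sum to 7/12.
So P(the gold coin in box 2 | the host opened box 1) = (1/4) / (7/12) = 3/7.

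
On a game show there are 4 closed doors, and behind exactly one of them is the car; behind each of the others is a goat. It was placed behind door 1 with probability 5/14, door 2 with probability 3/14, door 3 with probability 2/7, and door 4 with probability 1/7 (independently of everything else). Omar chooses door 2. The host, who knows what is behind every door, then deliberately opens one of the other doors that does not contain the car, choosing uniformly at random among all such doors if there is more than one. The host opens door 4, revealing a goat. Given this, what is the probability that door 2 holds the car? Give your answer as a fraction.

2/11

Apply Bayes' rule, conditioning on where the car actually is.
If it is behind door 1 (prior 5/14): the host has 2 equally likely choices, so probability 1/2; weight (5/14)·(1/2) = 5/28.
If it is behind door 2 (prior 3/14): the host has 3 equally likely choices, so probability 1/3; weight (3/14)·(1/3) = 1/14.
If it is behind door 3 (prior 2/7): the host has 2 equally likely choices, so probability 1/2; weight (2/7)·(1/2) = 1/7.
If it is behind door 4 (prior 1/7): the host opened door 4, so this case is ruled out; weight (1/7)·0 = 0.
The weights sum to 11/28.
So P(the car behind door 2 | the host opened door 4) = (1/14) / (11/28) = 2/11.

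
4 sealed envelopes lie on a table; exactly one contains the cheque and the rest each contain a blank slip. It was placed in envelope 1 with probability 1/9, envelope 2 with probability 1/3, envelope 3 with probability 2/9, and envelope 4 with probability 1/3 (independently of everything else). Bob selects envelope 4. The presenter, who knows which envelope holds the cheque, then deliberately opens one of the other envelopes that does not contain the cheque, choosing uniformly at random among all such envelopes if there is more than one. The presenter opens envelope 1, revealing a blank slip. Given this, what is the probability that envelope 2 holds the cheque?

Consider each possible location of the cheque in turn.
If it is in envelope 1 (prior 1/9): the presenter opened envelope 1, so this case is ruled out; weight (1/9)·0 = 0.
If it is in envelope 2 (prior 1/3): the presenter has 2 equally likely choices, so probability 1/2; weight (1/3)·(1/2) = 1/6.
If it is in envelope 3 (prior 2/9): the presenter has 2 equally likely choices, so probability 1/2; weight (2/9)·(1/2) = 1/9.
If it is in envelope 4 (prior 1/3): the presenter has 3 equally likely choices, so probability 1/3; weight (1/3)·(1/3) = 1/9.
The weights sum to 7/18.
So P(the cheque in envelope 2 | the presenter opened envelope 1) = (1/6) / (7/18) = 3/7.

3/7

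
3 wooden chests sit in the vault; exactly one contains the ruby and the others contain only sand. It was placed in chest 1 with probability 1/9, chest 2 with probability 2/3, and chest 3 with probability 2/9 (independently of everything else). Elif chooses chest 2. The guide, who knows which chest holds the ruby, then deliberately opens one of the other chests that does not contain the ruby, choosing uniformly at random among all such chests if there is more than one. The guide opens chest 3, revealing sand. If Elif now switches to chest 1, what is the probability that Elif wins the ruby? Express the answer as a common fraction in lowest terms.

Apply Bayes' rule, conditioning on where the ruby actually is.
If it is in chest 1 (prior 1/9): the guide has no choice, probability 1; weight (1/9)·1 = 1/9.
If it is in chest 2 (prior 2/3): the guide has 2 equally likely choices, so probability 1/2; weight (2/3)·(1/2) = 1/3.
If it is in chest 3 (prior 2/9): the guide opened chest 3, so this case is ruled out; weight (2/9)·0 = 0.
The weights sum to 4/9.
So P(the ruby in chest 1 | the guide opened chest 3) = (1/9) / (4/9) = 1/4.

1/4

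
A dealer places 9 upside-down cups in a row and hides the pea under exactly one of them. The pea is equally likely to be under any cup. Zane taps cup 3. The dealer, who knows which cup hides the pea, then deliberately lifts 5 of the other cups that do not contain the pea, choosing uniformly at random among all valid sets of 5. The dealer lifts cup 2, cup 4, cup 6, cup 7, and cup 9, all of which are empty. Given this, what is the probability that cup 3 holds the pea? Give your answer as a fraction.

1/9

Condition on the true location of the pea.
If it is under any of cups 1, 5, and 8 (prior 1/9 each): the dealer has 21 equally likely choices, so probability 1/21; weight (1/9)·(1/21) = 1/189 each.
If it is under any of cups 2, 4, 6, 7, and 9 (prior 1/9 each): that cup was opened and seen not to hold the prize — ruled out; weight (1/9)·0 = 0 each.
If it is under cup 3 (prior 1/9): the dealer has 56 equally likely choices, so probability 1/56; weight (1/9)·(1/56) = 1/504.
The weights sum to 1/56.
So P(the pea under cup 3 | the dealer opened cup 2, cup 4, cup 6, cup 7, and cup 9) = (1/504) / (1/56) = 1/9.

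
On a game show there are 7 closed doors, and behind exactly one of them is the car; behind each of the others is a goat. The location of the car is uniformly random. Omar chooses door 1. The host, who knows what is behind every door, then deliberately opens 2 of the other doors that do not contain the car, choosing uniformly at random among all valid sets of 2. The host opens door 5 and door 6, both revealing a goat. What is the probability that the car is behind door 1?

1/7

Consider each possible location of the car in turn.
If it is behind door 1 (prior 1/7): the host has 15 equally likely choices, so probability 1/15; weight (1/7)·(1/15) = 1/105.
If it is behind any of doors 2, 3, 4, and 7 (prior 1/7 each): the host has 10 equally likely choices, so probability 1/10; weight (1/7)·(1/10) = 1/70 each.
If it is behind either of doors 5 and 6 (prior 1/7 each): that door was opened and seen not to hold the prize — ruled out; weight (1/7)·0 = 0 each.
The weights sum to 1/15.
So P(the car behind door 1 | the host opened door 5 and door 6) = (1/105) / (1/15) = 1/7.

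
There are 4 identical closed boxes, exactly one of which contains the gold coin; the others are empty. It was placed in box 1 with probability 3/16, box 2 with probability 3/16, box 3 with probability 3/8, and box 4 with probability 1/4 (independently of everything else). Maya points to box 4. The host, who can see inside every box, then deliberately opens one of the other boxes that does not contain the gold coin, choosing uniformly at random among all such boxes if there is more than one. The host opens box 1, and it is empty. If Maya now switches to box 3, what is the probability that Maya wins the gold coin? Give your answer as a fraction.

18/35

Apply Bayes' rule, conditioning on where the gold coin actually is.
If it is in box 1 (prior 3/16): the host opened box 1, so this case is ruled out; weight (3/16)·0 = 0.
If it is in box 2 (prior 3/16): the host has 2 equally likely choices, so probability 1/2; weight (3/16)·(1/2) = 3/32.
If it is in box 3 (prior 3/8): the host has 2 equally likely choices, so probability 1/2; weight (3/8)·(1/2) = 3/16.
If it is in box 4 (prior 1/4): the host has 3 equally likely choices, so probability 1/3; weight (1/4)·(1/3) = 1/12.
The weights sum to 35/96.
So P(the gold coin in box 3 | the host opened box 1) = (3/16) / (35/96) = 18/35.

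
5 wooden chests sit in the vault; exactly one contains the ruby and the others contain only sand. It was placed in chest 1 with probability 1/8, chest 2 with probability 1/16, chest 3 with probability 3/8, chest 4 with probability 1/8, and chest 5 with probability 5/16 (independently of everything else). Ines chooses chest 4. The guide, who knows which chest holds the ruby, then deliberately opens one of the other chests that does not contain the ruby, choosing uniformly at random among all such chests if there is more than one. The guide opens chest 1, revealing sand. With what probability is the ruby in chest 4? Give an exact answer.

1/9

Apply Bayes' rule, conditioning on where the ruby actually is.
If it is in chest 1 (prior 1/8): the guide opened chest 1, so this case is ruled out; weight (1/8)·0 = 0.
If it is in chest 2 (prior 1/16): the guide has 3 equally likely choices, so probability 1/3; weight (1/16)·(1/3) = 1/48.
If it is in chest 3 (prior 3/8): the guide has 3 equally likely choices, so probability 1/3; weight (3/8)·(1/3) = 1/8.
If it is in chest 4 (prior 1/8): the guide has 4 equally likely choices, so probability 1/4; weight (1/8)·(1/4) = 1/32.
If it is in chest 5 (prior 5/16): the guide has 3 equally likely choices, so probability 1/3; weight (5/16)·(1/3) = 5/48.
The weights sum to 9/32.
So P(the ruby in chest 4 | the guide opened chest 1) = (1/32) / (9/32) = 1/9.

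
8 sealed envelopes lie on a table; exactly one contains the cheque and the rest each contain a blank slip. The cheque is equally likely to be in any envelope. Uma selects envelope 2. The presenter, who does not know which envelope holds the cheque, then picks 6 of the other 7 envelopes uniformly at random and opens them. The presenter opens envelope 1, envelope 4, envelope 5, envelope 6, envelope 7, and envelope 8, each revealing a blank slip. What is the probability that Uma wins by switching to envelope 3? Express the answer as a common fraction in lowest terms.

1/2

Because the presenter chose which envelopes to open without knowing where the cheque is, the choice is independent of the prize location. Learning that none of the 6 opened envelopes holds the cheque simply rules out those 6 locations and leaves the remaining 2 envelopes still equally likely by symmetry.
So P(the cheque in envelope 3) = 1/2.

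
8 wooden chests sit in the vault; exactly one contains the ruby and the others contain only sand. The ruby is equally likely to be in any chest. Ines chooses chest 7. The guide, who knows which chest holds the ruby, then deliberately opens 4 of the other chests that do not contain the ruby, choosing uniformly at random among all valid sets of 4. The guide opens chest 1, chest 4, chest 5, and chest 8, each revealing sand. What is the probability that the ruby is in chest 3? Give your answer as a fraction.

7/24

Consider each possible location of the ruby in turn.
If it is in any of chests 1, 4, 5, and 8 (prior 1/8 each): that chest was opened and seen not to hold the prize — ruled out; weight (1/8)·0 = 0 each.
If it is in any of chests 2, 3, and 6 (prior 1/8 each): the guide has 15 equally likely choices, so probability 1/15; weight (1/8)·(1/15) = 1/120 each.
If it is in chest 7 (prior 1/8): the guide has 35 equally likely choices, so probability 1/35; weight (1/8)·(1/35) = 1/280.
The weights sum to 1/35.
So P(the ruby in chest 3 | the guide opened chest 1, chest 4, chest 5, and chest 8) = (1/120) / (1/35) = 7/24.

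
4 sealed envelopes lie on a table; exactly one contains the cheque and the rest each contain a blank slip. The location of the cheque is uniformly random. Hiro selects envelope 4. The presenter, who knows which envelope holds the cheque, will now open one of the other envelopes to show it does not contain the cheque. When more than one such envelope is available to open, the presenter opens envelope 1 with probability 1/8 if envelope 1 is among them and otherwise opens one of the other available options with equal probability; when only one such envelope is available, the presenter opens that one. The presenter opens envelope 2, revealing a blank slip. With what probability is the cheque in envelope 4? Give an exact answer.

Apply Bayes' rule, conditioning on where the cheque actually is.
If it is in envelope 1 (prior 1/4): envelope 1 holds the prize so is unavailable; the presenter chooses uniformly among the 2 others, probability 1/2; weight (1/4)·(1/2) = 1/8.
If it is in envelope 2 (prior 1/4): the presenter opened envelope 2, so this case is ruled out; weight (1/4)·0 = 0.
If it is in envelope 3 (prior 1/4): envelope 1 is available but not opened, probability 7/8; weight (1/4)·(7/8) = 7/32.
If it is in envelope 4 (prior 1/4): envelope 1 is available but not opened; envelope 2 gets probability (1 − 1/8)/2 = 7/16; weight (1/4)·(7/16) = 7/64.
The weights sum to 29/64.
So P(the cheque in envelope 4 | the presenter opened envelope 2) = (7/64) / (29/64) = 7/29.

7/29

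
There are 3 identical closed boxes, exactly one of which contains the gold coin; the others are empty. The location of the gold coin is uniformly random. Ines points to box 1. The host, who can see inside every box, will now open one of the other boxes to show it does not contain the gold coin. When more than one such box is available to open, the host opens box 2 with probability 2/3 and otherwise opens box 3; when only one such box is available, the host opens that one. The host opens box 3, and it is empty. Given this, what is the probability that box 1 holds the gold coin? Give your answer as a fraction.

Condition on the true location of the gold coin.
If it is in box 1 (prior 1/3): box 2 is available but not opened, probability 1/3; weight (1/3)·(1/3) = 1/9.
If it is in box 2 (prior 1/3): only box 3 is available, probability 1; weight (1/3)·1 = 1/3.
If it is in box 3 (prior 1/3): the host opened box 3, so this case is ruled out; weight (1/3)·0 = 0.
The weights sum to 4/9.
So P(the gold coin in box 1 | the host opened box 3) = (1/9) / (4/9) = 1/4.

1/4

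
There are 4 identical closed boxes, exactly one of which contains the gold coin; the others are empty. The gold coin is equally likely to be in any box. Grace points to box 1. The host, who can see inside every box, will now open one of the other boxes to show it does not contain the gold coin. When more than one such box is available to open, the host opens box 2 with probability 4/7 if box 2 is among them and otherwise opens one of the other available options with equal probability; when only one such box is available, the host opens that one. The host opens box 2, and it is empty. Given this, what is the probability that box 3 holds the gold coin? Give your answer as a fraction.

1/3

Apply Bayes' rule, conditioning on where the gold coin actually is.
If it is in any of boxes 1, 3, and 4 (prior 1/4 each): box 2 is available, opened with probability 4/7; weight (1/4)·(4/7) = 1/7 each.
If it is in box 2 (prior 1/4): the host opened box 2, so this case is ruled out; weight (1/4)·0 = 0.
The weights sum to 3/7.
So P(the gold coin in box 3 | the host opened box 2) = (1/7) / (3/7) = 1/3.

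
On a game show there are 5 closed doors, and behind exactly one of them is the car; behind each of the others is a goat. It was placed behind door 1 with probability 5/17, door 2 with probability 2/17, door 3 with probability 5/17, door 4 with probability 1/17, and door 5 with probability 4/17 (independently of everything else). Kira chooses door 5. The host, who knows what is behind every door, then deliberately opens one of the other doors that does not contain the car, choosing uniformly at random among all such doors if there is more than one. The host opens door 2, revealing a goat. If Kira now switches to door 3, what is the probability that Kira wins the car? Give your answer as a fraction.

Apply Bayes' rule, conditioning on where the car actually is.
If it is behind either of doors 1 and 3 (prior 5/17 each): the host has 3 equally likely choices, so probability 1/3; weight (5/17)·(1/3) = 5/51 each.
If it is behind door 2 (prior 2/17): the host opened door 2, so this case is ruled out; weight (2/17)·0 = 0.
If it is behind door 4 (prior 1/17): the host has 3 equally likely choices, so probability 1/3; weight (1/17)·(1/3) = 1/51.
If it is behind door 5 (prior 4/17): the host has 4 equally likely choices, so probability 1/4; weight (4/17)·(1/4) = 1/17.
The weights sum to 14/51.
So P(the car behind door 3 | the host opened door 2) = (5/51) / (14/51) = 5/14.

5/14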